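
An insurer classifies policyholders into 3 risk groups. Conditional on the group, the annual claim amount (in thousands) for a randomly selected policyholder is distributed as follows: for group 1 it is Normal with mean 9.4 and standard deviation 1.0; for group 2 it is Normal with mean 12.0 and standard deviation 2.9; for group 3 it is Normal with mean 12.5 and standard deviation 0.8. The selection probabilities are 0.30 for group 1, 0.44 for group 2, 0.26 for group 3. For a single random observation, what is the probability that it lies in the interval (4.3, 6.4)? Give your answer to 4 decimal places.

Conditional on each group, P(4.3 < X < 6.4): 1: 0.00134973; 2: 0.022776; 3: 1.22125e-14.
By total probability, P(4.3 < X < 6.4) = 0.3·0.00134973 + 0.44·0.022776 + 0.26·1.22125e-14 = 0.0104264.

0.0104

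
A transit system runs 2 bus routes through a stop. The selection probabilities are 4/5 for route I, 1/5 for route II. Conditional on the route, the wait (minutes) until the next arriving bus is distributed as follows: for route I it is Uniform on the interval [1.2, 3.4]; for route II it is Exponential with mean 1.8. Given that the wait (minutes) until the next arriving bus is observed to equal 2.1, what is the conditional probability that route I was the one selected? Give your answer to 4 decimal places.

0.9131

Likelihoods f(2.1 | ·): I: 0.454545; II: 0.173002.
Posterior ∝ prior × likelihood. Numerator for I: 0.8·0.454545 = 0.363636.
Normalizing constant: 0.8·0.454545 + 0.2·0.173002 = 0.398237.
P(I | observation) = 0.363636 / 0.398237 = 0.913116.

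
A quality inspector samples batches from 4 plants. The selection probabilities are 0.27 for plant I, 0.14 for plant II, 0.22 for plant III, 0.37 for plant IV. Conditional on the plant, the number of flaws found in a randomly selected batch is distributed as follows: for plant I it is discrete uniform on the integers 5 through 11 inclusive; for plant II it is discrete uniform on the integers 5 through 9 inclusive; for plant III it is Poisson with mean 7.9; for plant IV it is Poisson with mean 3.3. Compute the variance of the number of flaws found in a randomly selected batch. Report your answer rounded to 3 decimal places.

Per component, I: μ=8, E[X²]=68; II: μ=7, E[X²]=51; III: μ=7.9, E[X²]=70.31; IV: μ=3.3, E[X²]=14.19.
E[X] = 0.27·8 + 0.14·7 + 0.22·7.9 + 0.37·3.3 = 6.099.
E[X²] = 0.27·68 + 0.14·51 + 0.22·70.31 + 0.37·14.19 = 46.2185.
Var(X) = E[X²] − (E[X])² = 46.2185 − 37.1978 = 9.0207.

9.021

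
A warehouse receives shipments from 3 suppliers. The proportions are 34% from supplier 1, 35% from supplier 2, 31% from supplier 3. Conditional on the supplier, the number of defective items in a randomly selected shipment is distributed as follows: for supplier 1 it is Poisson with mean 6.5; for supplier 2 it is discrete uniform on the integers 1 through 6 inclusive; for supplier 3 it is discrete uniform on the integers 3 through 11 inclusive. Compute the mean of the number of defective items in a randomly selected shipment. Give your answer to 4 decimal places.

Component means — 1: 6.5; 2: 3.5; 3: 7.
E[X] = 0.34·6.5 + 0.35·3.5 + 0.31·7 = 5.605.

5.6050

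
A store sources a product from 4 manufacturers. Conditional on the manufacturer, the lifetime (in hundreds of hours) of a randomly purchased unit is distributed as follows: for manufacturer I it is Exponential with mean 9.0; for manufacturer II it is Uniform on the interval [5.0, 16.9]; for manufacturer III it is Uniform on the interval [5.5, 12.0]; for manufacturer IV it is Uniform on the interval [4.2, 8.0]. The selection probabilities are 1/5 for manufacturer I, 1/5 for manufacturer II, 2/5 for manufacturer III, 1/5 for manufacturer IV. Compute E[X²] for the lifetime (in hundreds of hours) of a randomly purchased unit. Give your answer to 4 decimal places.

For each component E[X²] = Var + (mean)², giving I: 162; II: 131.703; III: 80.0833; IV: 38.4133.
Overall E[X²] = 0.2·162 + 0.2·131.703 + 0.4·80.0833 + 0.2·38.4133 = 98.4567.

98.4567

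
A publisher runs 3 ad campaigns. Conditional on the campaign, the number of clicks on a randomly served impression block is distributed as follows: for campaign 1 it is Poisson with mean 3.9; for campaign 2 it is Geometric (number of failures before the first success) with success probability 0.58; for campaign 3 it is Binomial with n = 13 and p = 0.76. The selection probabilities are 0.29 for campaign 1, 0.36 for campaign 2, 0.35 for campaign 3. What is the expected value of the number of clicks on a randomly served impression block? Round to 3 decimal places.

Component means — 1: 3.9; 2: 0.724138; 3: 9.88.
E[X] = 0.29·3.9 + 0.36·0.724138 + 0.35·9.88 = 4.84969.

4.850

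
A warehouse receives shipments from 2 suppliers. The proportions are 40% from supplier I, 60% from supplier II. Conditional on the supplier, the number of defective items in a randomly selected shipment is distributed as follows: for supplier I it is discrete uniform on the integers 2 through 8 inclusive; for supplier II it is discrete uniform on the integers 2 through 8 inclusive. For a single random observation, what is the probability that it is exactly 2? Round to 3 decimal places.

0.143

Conditional on each supplier, P(X = 2): I: 0.142857; II: 0.142857.
By total probability, P(X = 2) = 0.4·0.142857 + 0.6·0.142857 = 0.142857.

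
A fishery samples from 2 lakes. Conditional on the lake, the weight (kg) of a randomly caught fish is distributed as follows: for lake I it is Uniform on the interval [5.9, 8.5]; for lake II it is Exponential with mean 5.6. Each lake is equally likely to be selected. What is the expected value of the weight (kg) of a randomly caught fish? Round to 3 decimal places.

Component means — I: 7.2; II: 5.6.
E[X] = 0.5·7.2 + 0.5·5.6 = 6.4.

6.400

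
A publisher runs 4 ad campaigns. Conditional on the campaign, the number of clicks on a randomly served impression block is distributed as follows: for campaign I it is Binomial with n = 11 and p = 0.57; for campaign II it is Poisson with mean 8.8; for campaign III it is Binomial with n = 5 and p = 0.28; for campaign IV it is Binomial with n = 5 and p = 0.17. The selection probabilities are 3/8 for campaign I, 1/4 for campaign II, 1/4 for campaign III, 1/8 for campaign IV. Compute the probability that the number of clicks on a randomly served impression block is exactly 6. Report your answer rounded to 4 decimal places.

0.1117

Conditional on each campaign, P(X = 6): I: 0.232934; II: 0.0972237; III: 0; IV: 0.
By total probability, P(X = 6) = 0.375·0.232934 + 0.25·0.0972237 + 0.25·0 + 0.125·0 = 0.111656.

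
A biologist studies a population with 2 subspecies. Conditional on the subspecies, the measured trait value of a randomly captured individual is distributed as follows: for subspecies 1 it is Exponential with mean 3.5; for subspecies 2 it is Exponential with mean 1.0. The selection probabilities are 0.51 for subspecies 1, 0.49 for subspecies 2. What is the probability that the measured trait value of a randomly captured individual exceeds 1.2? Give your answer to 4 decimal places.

0.5096

Conditional on each subspecies, P(X > 1.2): 1: 0.70974; 2: 0.301194.
By total probability, P(X > 1.2) = 0.51·0.70974 + 0.49·0.301194 = 0.509552.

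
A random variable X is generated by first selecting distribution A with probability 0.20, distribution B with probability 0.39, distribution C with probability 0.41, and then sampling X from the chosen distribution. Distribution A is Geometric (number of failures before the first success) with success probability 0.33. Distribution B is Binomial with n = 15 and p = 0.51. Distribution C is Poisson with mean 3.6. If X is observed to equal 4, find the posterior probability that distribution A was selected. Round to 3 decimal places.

Likelihoods P(X=4 | ·): A: 0.0664987; B: 0.0361052; C: 0.191222.
Posterior ∝ prior × likelihood. Numerator for A: 0.2·0.0664987 = 0.0132997.
Normalizing constant: 0.2·0.0664987 + 0.39·0.0361052 + 0.41·0.191222 = 0.105782.
P(A | observation) = 0.0132997 / 0.105782 = 0.125728.

0.126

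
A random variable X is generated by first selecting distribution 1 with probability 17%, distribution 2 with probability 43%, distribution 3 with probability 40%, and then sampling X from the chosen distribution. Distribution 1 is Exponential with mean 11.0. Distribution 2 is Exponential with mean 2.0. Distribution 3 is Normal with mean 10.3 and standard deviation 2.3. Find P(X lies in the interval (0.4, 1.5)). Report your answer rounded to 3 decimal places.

Conditional on each component, P(0.4 < X < 1.5): 1: 0.0917643; 2: 0.346364; 3: 5.67242e-05.
By total probability, P(0.4 < X < 1.5) = 0.17·0.0917643 + 0.43·0.346364 + 0.4·5.67242e-05 = 0.164559.

0.165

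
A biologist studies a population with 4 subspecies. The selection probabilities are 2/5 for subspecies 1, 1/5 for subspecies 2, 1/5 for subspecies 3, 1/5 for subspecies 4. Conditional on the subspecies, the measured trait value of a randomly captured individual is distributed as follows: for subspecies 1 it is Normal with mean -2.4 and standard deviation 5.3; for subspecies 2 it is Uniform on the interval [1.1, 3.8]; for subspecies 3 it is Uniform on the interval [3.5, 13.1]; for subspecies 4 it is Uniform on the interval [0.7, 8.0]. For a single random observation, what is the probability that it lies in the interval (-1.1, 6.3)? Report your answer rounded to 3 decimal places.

0.553

Conditional on each subspecies, P(-1.1 < X < 6.3): 1: 0.352773; 2: 1; 3: 0.291667; 4: 0.767123.
By total probability, P(-1.1 < X < 6.3) = 0.4·0.352773 + 0.2·1 + 0.2·0.291667 + 0.2·0.767123 = 0.552867.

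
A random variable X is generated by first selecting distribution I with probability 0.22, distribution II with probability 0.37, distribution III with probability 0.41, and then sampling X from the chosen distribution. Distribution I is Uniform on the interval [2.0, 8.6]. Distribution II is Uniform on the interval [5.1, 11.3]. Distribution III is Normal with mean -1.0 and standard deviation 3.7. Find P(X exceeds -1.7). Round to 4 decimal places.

0.8258

Conditional on each component, P(X > -1.7): I: 1; II: 1; III: 0.575028.
By total probability, P(X > -1.7) = 0.22·1 + 0.37·1 + 0.41·0.575028 = 0.825761.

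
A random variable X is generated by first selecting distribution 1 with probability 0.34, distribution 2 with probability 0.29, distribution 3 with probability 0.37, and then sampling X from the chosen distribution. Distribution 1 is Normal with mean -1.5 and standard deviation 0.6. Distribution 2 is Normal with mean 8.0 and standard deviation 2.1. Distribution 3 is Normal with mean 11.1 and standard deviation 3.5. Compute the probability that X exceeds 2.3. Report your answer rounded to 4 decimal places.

0.6568

Conditional on each component, P(X > 2.3): 1: 1.1996e-10; 2: 0.996679; 3: 0.994036.
By total probability, P(X > 2.3) = 0.34·1.1996e-10 + 0.29·0.996679 + 0.37·0.994036 = 0.65683.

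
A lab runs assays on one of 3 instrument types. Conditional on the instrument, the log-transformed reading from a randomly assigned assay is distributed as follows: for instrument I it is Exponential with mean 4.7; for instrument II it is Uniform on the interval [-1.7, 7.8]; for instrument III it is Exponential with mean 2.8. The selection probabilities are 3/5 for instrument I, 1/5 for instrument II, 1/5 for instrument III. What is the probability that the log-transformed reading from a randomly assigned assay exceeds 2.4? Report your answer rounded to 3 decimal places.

0.559

Conditional on each instrument, P(X > 2.4): I: 0.600112; II: 0.568421; III: 0.424373.
By total probability, P(X > 2.4) = 0.6·0.600112 + 0.2·0.568421 + 0.2·0.424373 = 0.558626.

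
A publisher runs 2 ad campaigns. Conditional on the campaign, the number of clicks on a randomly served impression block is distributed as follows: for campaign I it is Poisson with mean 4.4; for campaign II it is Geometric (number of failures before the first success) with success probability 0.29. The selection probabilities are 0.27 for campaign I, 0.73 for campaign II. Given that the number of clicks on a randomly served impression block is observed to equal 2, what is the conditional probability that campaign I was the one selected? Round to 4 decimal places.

0.2312

Likelihoods P(X=2 | ·): I: 0.118845; II: 0.146189.
Posterior ∝ prior × likelihood. Numerator for I: 0.27·0.118845 = 0.0320881.
Normalizing constant: 0.27·0.118845 + 0.73·0.146189 = 0.138806.
P(I | observation) = 0.0320881 / 0.138806 = 0.231172.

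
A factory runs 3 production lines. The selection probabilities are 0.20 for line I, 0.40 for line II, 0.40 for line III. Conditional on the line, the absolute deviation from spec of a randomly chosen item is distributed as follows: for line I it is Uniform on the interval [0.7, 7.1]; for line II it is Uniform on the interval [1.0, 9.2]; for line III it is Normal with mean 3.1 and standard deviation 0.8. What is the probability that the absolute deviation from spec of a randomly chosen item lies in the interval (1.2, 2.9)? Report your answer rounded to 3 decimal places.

0.293

Conditional on each line, P(1.2 < X < 2.9): I: 0.265625; II: 0.207317; III: 0.392519.
By total probability, P(1.2 < X < 2.9) = 0.2·0.265625 + 0.4·0.207317 + 0.4·0.392519 = 0.29306.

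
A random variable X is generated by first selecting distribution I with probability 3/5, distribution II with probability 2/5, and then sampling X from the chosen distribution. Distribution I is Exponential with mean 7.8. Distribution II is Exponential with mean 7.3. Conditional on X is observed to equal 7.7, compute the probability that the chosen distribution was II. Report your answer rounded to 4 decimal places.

Likelihoods f(7.7 | ·): I: 0.0477726; II: 0.0477074.
Posterior ∝ prior × likelihood. Numerator for II: 0.4·0.0477074 = 0.019083.
Normalizing constant: 0.6·0.0477726 + 0.4·0.0477074 = 0.0477465.
P(II | observation) = 0.019083 / 0.0477465 = 0.399672.

0.3997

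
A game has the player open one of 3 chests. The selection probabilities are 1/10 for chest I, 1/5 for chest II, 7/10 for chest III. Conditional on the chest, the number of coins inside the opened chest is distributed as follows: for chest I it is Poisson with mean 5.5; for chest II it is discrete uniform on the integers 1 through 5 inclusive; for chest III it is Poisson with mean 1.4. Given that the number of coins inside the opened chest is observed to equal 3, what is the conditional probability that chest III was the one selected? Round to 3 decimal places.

Likelihoods P(X=3 | ·): I: 0.113323; II: 0.2; III: 0.112777.
Posterior ∝ prior × likelihood. Numerator for III: 0.7·0.112777 = 0.0789439.
Normalizing constant: 0.1·0.113323 + 0.2·0.2 + 0.7·0.112777 = 0.130276.
P(III | observation) = 0.0789439 / 0.130276 = 0.605973.

0.606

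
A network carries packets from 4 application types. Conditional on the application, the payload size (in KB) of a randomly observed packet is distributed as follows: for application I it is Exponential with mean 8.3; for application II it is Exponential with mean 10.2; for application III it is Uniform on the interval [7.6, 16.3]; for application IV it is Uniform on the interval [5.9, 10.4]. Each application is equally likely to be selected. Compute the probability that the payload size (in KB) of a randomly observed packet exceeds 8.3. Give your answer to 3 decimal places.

0.549

Conditional on each application, P(X > 8.3): I: 0.367879; II: 0.443204; III: 0.91954; IV: 0.466667.
By total probability, P(X > 8.3) = 0.25·0.367879 + 0.25·0.443204 + 0.25·0.91954 + 0.25·0.466667 = 0.549323.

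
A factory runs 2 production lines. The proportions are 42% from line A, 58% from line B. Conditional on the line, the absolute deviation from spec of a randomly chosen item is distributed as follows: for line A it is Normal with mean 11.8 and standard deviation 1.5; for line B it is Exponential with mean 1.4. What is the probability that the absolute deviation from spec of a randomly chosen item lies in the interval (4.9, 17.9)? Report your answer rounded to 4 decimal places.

Conditional on each line, P(4.9 < X < 17.9): A: 0.999974; B: 0.0301946.
By total probability, P(4.9 < X < 17.9) = 0.42·0.999974 + 0.58·0.0301946 = 0.437502.

0.4375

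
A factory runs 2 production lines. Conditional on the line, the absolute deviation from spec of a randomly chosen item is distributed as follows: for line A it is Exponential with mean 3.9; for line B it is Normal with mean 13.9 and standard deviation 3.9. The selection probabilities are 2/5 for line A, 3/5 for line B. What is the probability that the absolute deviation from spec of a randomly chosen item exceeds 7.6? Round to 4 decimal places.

Conditional on each line, P(X > 7.6): A: 0.142457; B: 0.946886.
By total probability, P(X > 7.6) = 0.4·0.142457 + 0.6·0.946886 = 0.625114.

0.6251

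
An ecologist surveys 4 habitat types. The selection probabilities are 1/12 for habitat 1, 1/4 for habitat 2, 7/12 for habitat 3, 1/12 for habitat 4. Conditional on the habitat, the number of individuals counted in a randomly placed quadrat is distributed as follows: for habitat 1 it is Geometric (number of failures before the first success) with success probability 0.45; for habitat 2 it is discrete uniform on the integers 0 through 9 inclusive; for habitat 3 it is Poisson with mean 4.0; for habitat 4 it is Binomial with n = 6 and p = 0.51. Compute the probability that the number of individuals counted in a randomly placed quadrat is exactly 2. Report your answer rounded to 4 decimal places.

Conditional on each habitat, P(X = 2): 1: 0.136125; 2: 0.1; 3: 0.146525; 4: 0.224914.
By total probability, P(X = 2) = 0.0833333·0.136125 + 0.25·0.1 + 0.583333·0.146525 + 0.0833333·0.224914 = 0.14056.

0.1406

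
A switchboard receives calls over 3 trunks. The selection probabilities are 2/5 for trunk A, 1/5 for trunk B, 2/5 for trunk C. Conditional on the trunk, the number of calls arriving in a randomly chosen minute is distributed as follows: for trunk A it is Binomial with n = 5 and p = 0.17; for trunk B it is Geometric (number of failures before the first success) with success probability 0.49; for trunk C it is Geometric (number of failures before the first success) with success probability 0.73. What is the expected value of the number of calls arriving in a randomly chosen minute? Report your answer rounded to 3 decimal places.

Component means — A: 0.85; B: 1.04082; C: 0.369863.
E[X] = 0.4·0.85 + 0.2·1.04082 + 0.4·0.369863 = 0.696108.

0.696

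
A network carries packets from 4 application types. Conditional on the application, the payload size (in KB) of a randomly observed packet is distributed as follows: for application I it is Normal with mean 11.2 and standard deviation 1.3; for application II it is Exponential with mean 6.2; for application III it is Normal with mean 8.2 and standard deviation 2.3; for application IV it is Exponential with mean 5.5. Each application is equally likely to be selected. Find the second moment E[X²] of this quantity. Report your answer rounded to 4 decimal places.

84.2600

For each component E[X²] = Var + (mean)², giving I: 127.13; II: 76.88; III: 72.53; IV: 60.5.
Overall E[X²] = 0.25·127.13 + 0.25·76.88 + 0.25·72.53 + 0.25·60.5 = 84.26.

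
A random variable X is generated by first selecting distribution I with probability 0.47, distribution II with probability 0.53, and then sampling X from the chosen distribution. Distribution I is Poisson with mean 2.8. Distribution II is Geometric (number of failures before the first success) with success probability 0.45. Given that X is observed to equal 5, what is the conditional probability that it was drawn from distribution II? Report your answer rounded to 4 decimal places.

0.2265

Likelihoods P(X=5 | ·): I: 0.0872136; II: 0.0226478.
Posterior ∝ prior × likelihood. Numerator for II: 0.53·0.0226478 = 0.0120033.
Normalizing constant: 0.47·0.0872136 + 0.53·0.0226478 = 0.0529937.
P(II | observation) = 0.0120033 / 0.0529937 = 0.226505.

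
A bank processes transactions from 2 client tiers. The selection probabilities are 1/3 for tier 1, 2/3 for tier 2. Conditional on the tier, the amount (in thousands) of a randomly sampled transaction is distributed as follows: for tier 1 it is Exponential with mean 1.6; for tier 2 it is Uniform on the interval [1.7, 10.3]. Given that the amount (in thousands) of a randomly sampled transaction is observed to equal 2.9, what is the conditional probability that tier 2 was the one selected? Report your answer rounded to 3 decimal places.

0.695

Likelihoods f(2.9 | ·): 1: 0.102028; 2: 0.116279.
Posterior ∝ prior × likelihood. Numerator for 2: 0.666667·0.116279 = 0.0775194.
Normalizing constant: 0.333333·0.102028 + 0.666667·0.116279 = 0.111529.
P(2 | observation) = 0.0775194 / 0.111529 = 0.695061.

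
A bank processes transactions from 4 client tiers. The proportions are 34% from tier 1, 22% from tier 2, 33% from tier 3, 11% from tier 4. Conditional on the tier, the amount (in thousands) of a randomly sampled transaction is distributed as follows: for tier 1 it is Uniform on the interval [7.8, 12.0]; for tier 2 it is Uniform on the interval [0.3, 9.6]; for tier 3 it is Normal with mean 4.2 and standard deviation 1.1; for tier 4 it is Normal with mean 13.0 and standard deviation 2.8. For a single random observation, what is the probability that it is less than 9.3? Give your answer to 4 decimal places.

0.6746

Conditional on each tier, P(X < 9.3): 1: 0.357143; 2: 0.967742; 3: 0.999998; 4: 0.0931793.
By total probability, P(X < 9.3) = 0.34·0.357143 + 0.22·0.967742 + 0.33·0.999998 + 0.11·0.0931793 = 0.674581.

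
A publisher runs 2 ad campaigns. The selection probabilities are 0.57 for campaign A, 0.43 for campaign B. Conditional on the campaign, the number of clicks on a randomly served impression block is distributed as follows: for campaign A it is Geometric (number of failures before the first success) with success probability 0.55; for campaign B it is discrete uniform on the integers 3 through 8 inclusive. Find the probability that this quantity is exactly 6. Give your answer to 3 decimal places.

Conditional on each campaign, P(X = 6): A: 0.00456707; B: 0.166667.
By total probability, P(X = 6) = 0.57·0.00456707 + 0.43·0.166667 = 0.0742699.

0.074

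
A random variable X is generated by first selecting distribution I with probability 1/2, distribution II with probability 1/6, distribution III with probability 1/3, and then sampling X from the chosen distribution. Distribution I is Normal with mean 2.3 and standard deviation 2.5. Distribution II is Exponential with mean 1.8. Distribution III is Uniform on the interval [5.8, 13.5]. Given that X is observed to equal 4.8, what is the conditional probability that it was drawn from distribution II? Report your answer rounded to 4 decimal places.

Likelihoods f(4.8 | ·): I: 0.0967883; II: 0.0386019; III: 0.
Posterior ∝ prior × likelihood. Numerator for II: 0.166667·0.0386019 = 0.00643365.
Normalizing constant: 0.5·0.0967883 + 0.166667·0.0386019 + 0.333333·0 = 0.0548278.
P(II | observation) = 0.00643365 / 0.0548278 = 0.117343.

0.1173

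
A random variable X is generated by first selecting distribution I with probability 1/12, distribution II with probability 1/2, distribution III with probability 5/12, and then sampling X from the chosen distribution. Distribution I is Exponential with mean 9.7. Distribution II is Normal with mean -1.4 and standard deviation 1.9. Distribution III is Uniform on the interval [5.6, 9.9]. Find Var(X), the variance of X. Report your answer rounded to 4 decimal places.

Per component, I: μ=9.7, E[X²]=188.18; II: μ=-1.4, E[X²]=5.57; III: μ=7.75, E[X²]=61.6033.
E[X] = 0.0833333·9.7 + 0.5·-1.4 + 0.416667·7.75 = 3.3375.
E[X²] = 0.0833333·188.18 + 0.5·5.57 + 0.416667·61.6033 = 44.1347.
Var(X) = E[X²] − (E[X])² = 44.1347 − 11.1389 = 32.9958.

32.9958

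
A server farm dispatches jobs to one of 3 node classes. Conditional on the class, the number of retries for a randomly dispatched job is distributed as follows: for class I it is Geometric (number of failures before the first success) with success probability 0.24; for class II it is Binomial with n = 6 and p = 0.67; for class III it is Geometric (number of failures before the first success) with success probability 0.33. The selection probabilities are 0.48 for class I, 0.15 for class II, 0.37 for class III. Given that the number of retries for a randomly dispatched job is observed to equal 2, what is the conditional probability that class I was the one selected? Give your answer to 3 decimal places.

Likelihoods P(X=2 | ·): I: 0.138624; II: 0.079854; III: 0.148137.
Posterior ∝ prior × likelihood. Numerator for I: 0.48·0.138624 = 0.0665395.
Normalizing constant: 0.48·0.138624 + 0.15·0.079854 + 0.37·0.148137 = 0.133328.
P(I | observation) = 0.0665395 / 0.133328 = 0.499065.

0.499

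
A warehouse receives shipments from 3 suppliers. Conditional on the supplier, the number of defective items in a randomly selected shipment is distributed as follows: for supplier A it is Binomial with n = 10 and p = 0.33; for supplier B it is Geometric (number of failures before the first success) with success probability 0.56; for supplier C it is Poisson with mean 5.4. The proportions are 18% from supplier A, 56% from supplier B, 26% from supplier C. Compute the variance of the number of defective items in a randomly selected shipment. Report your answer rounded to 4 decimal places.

6.5314

Per component, A: μ=3.3, E[X²]=13.101; B: μ=0.785714, E[X²]=2.02041; C: μ=5.4, E[X²]=34.56.
E[X] = 0.18·3.3 + 0.56·0.785714 + 0.26·5.4 = 2.438.
E[X²] = 0.18·13.101 + 0.56·2.02041 + 0.26·34.56 = 12.4752.
Var(X) = E[X²] − (E[X])² = 12.4752 − 5.94384 = 6.53136.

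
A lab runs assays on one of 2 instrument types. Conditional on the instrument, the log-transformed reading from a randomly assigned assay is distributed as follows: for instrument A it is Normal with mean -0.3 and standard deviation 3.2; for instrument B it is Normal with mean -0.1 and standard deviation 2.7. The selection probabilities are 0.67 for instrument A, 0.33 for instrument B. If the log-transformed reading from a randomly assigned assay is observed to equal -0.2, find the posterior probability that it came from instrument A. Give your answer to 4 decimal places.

0.6315

Likelihoods f(-0.2 | ·): A: 0.124609; B: 0.147655.
Posterior ∝ prior × likelihood. Numerator for A: 0.67·0.124609 = 0.0834878.
Normalizing constant: 0.67·0.124609 + 0.33·0.147655 = 0.132214.
P(A | observation) = 0.0834878 / 0.132214 = 0.63146.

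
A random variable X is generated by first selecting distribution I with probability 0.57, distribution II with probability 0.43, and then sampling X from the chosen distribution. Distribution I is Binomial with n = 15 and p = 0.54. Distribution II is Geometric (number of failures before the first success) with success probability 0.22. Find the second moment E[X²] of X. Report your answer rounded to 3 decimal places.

51.856

For each component E[X²] = Var + (mean)², giving I: 69.336; II: 28.686.
Overall E[X²] = 0.57·69.336 + 0.43·28.686 = 51.8565.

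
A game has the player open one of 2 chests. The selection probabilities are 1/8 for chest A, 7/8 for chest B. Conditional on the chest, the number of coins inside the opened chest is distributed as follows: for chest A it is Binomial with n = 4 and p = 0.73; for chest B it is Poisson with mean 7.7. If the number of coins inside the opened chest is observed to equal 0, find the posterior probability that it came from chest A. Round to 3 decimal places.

0.626

Likelihoods P(X=0 | ·): A: 0.00531441; B: 0.000452827.
Posterior ∝ prior × likelihood. Numerator for A: 0.125·0.00531441 = 0.000664301.
Normalizing constant: 0.125·0.00531441 + 0.875·0.000452827 = 0.00106053.
P(A | observation) = 0.000664301 / 0.00106053 = 0.626389.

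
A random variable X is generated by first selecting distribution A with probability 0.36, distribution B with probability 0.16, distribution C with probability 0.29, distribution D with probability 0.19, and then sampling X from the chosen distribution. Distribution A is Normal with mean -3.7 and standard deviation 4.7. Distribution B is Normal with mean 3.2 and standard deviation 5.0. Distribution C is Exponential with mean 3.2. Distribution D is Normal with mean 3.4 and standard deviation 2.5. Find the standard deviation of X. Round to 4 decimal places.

Per component, A: μ=-3.7, E[X²]=35.78; B: μ=3.2, E[X²]=35.24; C: μ=3.2, E[X²]=20.48; D: μ=3.4, E[X²]=17.81.
E[X] = 0.36·-3.7 + 0.16·3.2 + 0.29·3.2 + 0.19·3.4 = 0.754.
E[X²] = 0.36·35.78 + 0.16·35.24 + 0.29·20.48 + 0.19·17.81 = 27.8423.
Var(X) = E[X²] − (E[X])² = 27.8423 − 0.568516 = 27.2738.
SD(X) = √27.2738 = 5.22243.

5.2224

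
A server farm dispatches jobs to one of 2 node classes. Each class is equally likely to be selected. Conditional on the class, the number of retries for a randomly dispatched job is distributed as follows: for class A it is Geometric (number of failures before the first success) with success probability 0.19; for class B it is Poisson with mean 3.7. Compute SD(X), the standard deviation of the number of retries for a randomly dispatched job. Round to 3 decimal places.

3.626

Per component, A: μ=4.26316, E[X²]=40.6122; B: μ=3.7, E[X²]=17.39.
E[X] = 0.5·4.26316 + 0.5·3.7 = 3.98158.
E[X²] = 0.5·40.6122 + 0.5·17.39 = 29.0011.
Var(X) = E[X²] − (E[X])² = 29.0011 − 15.853 = 13.1481.
SD(X) = √13.1481 = 3.62603.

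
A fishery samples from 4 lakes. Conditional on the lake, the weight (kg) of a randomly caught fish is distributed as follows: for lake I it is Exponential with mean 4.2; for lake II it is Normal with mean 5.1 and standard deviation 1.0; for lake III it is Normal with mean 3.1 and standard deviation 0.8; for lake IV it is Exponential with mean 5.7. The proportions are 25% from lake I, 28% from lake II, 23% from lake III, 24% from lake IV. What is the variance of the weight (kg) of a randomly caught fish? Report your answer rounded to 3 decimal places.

13.551

Per component, I: μ=4.2, E[X²]=35.28; II: μ=5.1, E[X²]=27.01; III: μ=3.1, E[X²]=10.25; IV: μ=5.7, E[X²]=64.98.
E[X] = 0.25·4.2 + 0.28·5.1 + 0.23·3.1 + 0.24·5.7 = 4.559.
E[X²] = 0.25·35.28 + 0.28·27.01 + 0.23·10.25 + 0.24·64.98 = 34.3355.
Var(X) = E[X²] − (E[X])² = 34.3355 − 20.7845 = 13.551.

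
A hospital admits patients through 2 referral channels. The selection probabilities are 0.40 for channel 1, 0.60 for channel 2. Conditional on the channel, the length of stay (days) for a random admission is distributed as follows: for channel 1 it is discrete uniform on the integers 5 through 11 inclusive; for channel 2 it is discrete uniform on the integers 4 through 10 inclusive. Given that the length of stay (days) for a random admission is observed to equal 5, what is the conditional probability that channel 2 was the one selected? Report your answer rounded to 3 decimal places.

0.600

Likelihoods P(X=5 | ·): 1: 0.142857; 2: 0.142857.
Posterior ∝ prior × likelihood. Numerator for 2: 0.6·0.142857 = 0.0857143.
Normalizing constant: 0.4·0.142857 + 0.6·0.142857 = 0.142857.
P(2 | observation) = 0.0857143 / 0.142857 = 0.6.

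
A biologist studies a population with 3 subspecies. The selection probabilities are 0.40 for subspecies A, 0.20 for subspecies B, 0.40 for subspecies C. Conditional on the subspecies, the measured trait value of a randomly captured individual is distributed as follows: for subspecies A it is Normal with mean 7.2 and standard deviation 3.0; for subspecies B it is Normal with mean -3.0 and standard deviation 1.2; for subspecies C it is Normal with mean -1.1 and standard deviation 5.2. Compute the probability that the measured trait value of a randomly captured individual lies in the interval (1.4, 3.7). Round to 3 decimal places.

Conditional on each subspecies, P(1.4 < X < 3.7): A: 0.0950749; B: 0.000122855; C: 0.137357.
By total probability, P(1.4 < X < 3.7) = 0.4·0.0950749 + 0.2·0.000122855 + 0.4·0.137357 = 0.0929972.

0.093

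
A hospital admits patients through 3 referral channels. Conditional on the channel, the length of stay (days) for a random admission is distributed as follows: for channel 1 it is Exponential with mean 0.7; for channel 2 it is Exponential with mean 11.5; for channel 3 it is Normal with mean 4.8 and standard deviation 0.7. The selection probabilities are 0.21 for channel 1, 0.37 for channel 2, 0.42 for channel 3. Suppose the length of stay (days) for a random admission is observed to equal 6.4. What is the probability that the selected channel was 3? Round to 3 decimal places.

Likelihoods f(6.4 | ·): 1: 0.00015283; 2: 0.0498434; 3: 0.0418147.
Posterior ∝ prior × likelihood. Numerator for 3: 0.42·0.0418147 = 0.0175622.
Normalizing constant: 0.21·0.00015283 + 0.37·0.0498434 + 0.42·0.0418147 = 0.0360363.
P(3 | observation) = 0.0175622 / 0.0360363 = 0.487346.

0.487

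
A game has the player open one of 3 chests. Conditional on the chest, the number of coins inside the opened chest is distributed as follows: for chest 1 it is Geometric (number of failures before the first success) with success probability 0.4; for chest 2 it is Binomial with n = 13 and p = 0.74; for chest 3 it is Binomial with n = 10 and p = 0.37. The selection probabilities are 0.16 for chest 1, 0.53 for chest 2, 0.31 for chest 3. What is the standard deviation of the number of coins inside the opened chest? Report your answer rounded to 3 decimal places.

3.773

Per component, 1: μ=1.5, E[X²]=6; 2: μ=9.62, E[X²]=95.0456; 3: μ=3.7, E[X²]=16.021.
E[X] = 0.16·1.5 + 0.53·9.62 + 0.31·3.7 = 6.4856.
E[X²] = 0.16·6 + 0.53·95.0456 + 0.31·16.021 = 56.3007.
Var(X) = E[X²] − (E[X])² = 56.3007 − 42.063 = 14.2377.
SD(X) = √14.2377 = 3.77328.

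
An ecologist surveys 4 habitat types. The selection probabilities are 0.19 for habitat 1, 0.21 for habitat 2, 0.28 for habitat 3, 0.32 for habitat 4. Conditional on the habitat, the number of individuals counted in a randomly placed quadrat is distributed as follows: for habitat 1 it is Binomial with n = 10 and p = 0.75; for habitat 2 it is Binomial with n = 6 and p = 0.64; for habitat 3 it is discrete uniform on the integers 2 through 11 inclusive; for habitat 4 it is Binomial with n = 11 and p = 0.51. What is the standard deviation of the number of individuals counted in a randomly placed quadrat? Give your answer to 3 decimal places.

Per component, 1: μ=7.5, E[X²]=58.125; 2: μ=3.84, E[X²]=16.128; 3: μ=6.5, E[X²]=50.5; 4: μ=5.61, E[X²]=34.221.
E[X] = 0.19·7.5 + 0.21·3.84 + 0.28·6.5 + 0.32·5.61 = 5.8466.
E[X²] = 0.19·58.125 + 0.21·16.128 + 0.28·50.5 + 0.32·34.221 = 39.5214.
Var(X) = E[X²] − (E[X])² = 39.5214 − 34.1827 = 5.33862.
SD(X) = √5.33862 = 2.31055.

2.311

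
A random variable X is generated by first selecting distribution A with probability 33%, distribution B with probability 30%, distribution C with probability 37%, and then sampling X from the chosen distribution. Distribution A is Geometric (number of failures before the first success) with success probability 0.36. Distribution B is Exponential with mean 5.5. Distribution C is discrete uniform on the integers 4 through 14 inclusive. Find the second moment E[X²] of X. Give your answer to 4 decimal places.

54.4926

For each component E[X²] = Var + (mean)², giving A: 8.09877; B: 60.5; C: 91.
Overall E[X²] = 0.33·8.09877 + 0.3·60.5 + 0.37·91 = 54.4926.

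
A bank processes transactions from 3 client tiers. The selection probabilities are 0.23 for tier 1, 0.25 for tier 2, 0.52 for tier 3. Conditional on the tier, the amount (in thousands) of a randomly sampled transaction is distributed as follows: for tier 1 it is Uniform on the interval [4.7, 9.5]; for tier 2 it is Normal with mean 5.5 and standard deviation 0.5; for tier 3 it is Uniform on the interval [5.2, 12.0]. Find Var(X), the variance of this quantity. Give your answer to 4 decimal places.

Per component, 1: μ=7.1, E[X²]=52.33; 2: μ=5.5, E[X²]=30.5; 3: μ=8.6, E[X²]=77.8133.
E[X] = 0.23·7.1 + 0.25·5.5 + 0.52·8.6 = 7.48.
E[X²] = 0.23·52.33 + 0.25·30.5 + 0.52·77.8133 = 60.1238.
Var(X) = E[X²] − (E[X])² = 60.1238 − 55.9504 = 4.17343.

4.1734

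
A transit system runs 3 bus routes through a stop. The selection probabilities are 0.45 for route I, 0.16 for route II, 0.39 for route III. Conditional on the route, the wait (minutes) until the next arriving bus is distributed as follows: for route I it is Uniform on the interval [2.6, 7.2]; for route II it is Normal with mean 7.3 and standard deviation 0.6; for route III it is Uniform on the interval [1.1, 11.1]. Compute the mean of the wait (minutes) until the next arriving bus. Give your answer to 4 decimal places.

Component means — I: 4.9; II: 7.3; III: 6.1.
E[X] = 0.45·4.9 + 0.16·7.3 + 0.39·6.1 = 5.752.

5.7520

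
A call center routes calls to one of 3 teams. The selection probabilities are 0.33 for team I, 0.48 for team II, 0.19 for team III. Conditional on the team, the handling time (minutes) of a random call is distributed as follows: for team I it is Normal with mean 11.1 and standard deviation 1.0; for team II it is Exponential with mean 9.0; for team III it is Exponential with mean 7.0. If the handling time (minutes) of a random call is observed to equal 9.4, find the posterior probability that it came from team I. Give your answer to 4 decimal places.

Likelihoods f(9.4 | ·): I: 0.0940491; II: 0.0390986; III: 0.0372998.
Posterior ∝ prior × likelihood. Numerator for I: 0.33·0.0940491 = 0.0310362.
Normalizing constant: 0.33·0.0940491 + 0.48·0.0390986 + 0.19·0.0372998 = 0.0568905.
P(I | observation) = 0.0310362 / 0.0568905 = 0.545543.

0.5455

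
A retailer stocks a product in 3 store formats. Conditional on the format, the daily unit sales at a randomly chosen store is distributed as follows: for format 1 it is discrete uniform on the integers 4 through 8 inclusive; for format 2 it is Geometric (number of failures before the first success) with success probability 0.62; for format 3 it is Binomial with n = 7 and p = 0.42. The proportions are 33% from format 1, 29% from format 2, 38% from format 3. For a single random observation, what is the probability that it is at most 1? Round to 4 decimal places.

0.2990

Conditional on each format, P(X ≤ 1): 1: 0; 2: 0.8556; 3: 0.134002.
By total probability, P(X ≤ 1) = 0.33·0 + 0.29·0.8556 + 0.38·0.134002 = 0.299045.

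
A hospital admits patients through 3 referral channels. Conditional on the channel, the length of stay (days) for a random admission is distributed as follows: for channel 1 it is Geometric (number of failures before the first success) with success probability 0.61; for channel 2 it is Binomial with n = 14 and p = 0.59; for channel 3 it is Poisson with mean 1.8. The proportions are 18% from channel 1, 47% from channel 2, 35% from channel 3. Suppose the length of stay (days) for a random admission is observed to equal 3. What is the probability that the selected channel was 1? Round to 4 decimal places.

0.1007

Likelihoods P(X=3 | ·): 1: 0.0361846; 2: 0.00411415; 3: 0.160671.
Posterior ∝ prior × likelihood. Numerator for 1: 0.18·0.0361846 = 0.00651323.
Normalizing constant: 0.18·0.0361846 + 0.47·0.00411415 + 0.35·0.160671 = 0.0646816.
P(1 | observation) = 0.00651323 / 0.0646816 = 0.100697.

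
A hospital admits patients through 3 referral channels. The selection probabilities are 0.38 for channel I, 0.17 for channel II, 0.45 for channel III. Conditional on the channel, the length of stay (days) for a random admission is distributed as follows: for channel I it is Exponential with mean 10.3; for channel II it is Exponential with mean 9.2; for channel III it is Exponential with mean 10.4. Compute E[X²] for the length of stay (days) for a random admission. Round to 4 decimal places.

For each component E[X²] = Var + (mean)², giving I: 212.18; II: 169.28; III: 216.32.
Overall E[X²] = 0.38·212.18 + 0.17·169.28 + 0.45·216.32 = 206.75.

206.7500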